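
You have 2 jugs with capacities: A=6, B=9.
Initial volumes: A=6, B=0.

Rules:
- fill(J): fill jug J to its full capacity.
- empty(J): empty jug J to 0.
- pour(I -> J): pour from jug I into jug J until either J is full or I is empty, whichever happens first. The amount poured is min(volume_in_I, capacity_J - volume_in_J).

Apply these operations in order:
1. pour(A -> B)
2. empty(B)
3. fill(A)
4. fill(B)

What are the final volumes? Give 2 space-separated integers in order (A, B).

Answer: 6 9

Derivation:
Step 1: pour(A -> B) -> (A=0 B=6)
Step 2: empty(B) -> (A=0 B=0)
Step 3: fill(A) -> (A=6 B=0)
Step 4: fill(B) -> (A=6 B=9)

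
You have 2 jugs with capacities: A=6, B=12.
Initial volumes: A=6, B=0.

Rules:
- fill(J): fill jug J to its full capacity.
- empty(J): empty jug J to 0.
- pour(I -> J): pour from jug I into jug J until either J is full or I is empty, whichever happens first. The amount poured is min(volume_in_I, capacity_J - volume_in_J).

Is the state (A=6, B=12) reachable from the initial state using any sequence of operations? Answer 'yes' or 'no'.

Answer: yes

Derivation:
BFS from (A=6, B=0):
  1. fill(B) -> (A=6 B=12)
Target reached → yes.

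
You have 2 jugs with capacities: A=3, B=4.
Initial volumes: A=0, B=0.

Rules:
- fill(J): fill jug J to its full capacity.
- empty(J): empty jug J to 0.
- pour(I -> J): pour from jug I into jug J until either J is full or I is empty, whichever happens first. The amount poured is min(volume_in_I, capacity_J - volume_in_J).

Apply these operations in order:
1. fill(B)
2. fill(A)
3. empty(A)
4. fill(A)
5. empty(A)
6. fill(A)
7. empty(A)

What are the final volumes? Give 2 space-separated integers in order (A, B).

Answer: 0 4

Derivation:
Step 1: fill(B) -> (A=0 B=4)
Step 2: fill(A) -> (A=3 B=4)
Step 3: empty(A) -> (A=0 B=4)
Step 4: fill(A) -> (A=3 B=4)
Step 5: empty(A) -> (A=0 B=4)
Step 6: fill(A) -> (A=3 B=4)
Step 7: empty(A) -> (A=0 B=4)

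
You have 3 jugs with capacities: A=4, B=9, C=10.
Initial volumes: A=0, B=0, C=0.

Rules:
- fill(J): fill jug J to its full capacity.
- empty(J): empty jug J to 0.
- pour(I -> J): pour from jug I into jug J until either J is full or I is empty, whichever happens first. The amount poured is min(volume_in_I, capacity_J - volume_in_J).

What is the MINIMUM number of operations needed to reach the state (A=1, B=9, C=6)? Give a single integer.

Answer: 7

Derivation:
BFS from (A=0, B=0, C=0). One shortest path:
  1. fill(C) -> (A=0 B=0 C=10)
  2. pour(C -> A) -> (A=4 B=0 C=6)
  3. empty(A) -> (A=0 B=0 C=6)
  4. pour(C -> B) -> (A=0 B=6 C=0)
  5. fill(C) -> (A=0 B=6 C=10)
  6. pour(C -> A) -> (A=4 B=6 C=6)
  7. pour(A -> B) -> (A=1 B=9 C=6)
Reached target in 7 moves.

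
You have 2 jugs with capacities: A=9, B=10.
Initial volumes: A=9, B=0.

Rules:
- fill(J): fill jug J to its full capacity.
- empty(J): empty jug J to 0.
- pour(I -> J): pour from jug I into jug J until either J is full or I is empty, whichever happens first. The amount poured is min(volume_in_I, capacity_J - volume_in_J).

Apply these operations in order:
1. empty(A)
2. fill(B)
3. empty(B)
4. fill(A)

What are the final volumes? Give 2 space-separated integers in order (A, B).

Answer: 9 0

Derivation:
Step 1: empty(A) -> (A=0 B=0)
Step 2: fill(B) -> (A=0 B=10)
Step 3: empty(B) -> (A=0 B=0)
Step 4: fill(A) -> (A=9 B=0)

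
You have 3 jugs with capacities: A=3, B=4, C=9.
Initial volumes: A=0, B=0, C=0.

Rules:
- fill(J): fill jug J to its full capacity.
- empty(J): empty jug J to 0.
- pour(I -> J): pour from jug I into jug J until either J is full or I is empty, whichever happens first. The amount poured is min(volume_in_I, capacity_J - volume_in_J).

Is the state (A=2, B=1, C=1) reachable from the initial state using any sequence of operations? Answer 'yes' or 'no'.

BFS explored all 152 reachable states.
Reachable set includes: (0,0,0), (0,0,1), (0,0,2), (0,0,3), (0,0,4), (0,0,5), (0,0,6), (0,0,7), (0,0,8), (0,0,9), (0,1,0), (0,1,1) ...
Target (A=2, B=1, C=1) not in reachable set → no.

Answer: no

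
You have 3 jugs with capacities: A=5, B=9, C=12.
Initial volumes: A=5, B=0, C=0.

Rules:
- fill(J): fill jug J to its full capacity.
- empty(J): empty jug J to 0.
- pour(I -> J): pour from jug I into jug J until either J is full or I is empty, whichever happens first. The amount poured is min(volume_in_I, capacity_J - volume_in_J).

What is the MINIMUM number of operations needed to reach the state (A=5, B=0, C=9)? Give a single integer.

Answer: 2

Derivation:
BFS from (A=5, B=0, C=0). One shortest path:
  1. fill(B) -> (A=5 B=9 C=0)
  2. pour(B -> C) -> (A=5 B=0 C=9)
Reached target in 2 moves.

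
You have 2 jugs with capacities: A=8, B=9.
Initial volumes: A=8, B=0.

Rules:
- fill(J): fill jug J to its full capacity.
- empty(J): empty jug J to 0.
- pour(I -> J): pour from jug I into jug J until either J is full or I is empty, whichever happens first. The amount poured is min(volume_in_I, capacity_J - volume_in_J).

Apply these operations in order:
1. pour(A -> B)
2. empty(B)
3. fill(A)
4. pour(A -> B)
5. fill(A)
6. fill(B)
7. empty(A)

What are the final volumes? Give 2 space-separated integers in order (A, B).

Answer: 0 9

Derivation:
Step 1: pour(A -> B) -> (A=0 B=8)
Step 2: empty(B) -> (A=0 B=0)
Step 3: fill(A) -> (A=8 B=0)
Step 4: pour(A -> B) -> (A=0 B=8)
Step 5: fill(A) -> (A=8 B=8)
Step 6: fill(B) -> (A=8 B=9)
Step 7: empty(A) -> (A=0 B=9)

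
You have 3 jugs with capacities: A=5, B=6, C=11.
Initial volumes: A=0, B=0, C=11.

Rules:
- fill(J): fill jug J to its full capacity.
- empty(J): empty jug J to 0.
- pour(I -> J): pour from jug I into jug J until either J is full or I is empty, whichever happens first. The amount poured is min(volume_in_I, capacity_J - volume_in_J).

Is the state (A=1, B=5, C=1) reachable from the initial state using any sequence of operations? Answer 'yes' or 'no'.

Answer: no

Derivation:
BFS explored all 304 reachable states.
Reachable set includes: (0,0,0), (0,0,1), (0,0,2), (0,0,3), (0,0,4), (0,0,5), (0,0,6), (0,0,7), (0,0,8), (0,0,9), (0,0,10), (0,0,11) ...
Target (A=1, B=5, C=1) not in reachable set → no.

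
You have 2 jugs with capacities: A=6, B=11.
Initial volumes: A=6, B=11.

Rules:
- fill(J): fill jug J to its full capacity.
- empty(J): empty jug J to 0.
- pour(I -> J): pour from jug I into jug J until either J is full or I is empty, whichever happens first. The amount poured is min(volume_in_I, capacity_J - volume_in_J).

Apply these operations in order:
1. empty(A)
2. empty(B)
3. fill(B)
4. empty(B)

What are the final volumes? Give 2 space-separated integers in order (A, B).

Answer: 0 0

Derivation:
Step 1: empty(A) -> (A=0 B=11)
Step 2: empty(B) -> (A=0 B=0)
Step 3: fill(B) -> (A=0 B=11)
Step 4: empty(B) -> (A=0 B=0)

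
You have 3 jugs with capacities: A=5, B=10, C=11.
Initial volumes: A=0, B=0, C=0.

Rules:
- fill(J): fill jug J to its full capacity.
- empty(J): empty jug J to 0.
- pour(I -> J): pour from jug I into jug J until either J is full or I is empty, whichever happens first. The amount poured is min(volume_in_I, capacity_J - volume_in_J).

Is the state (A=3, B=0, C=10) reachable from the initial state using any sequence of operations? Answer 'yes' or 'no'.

BFS from (A=0, B=0, C=0):
  1. fill(A) -> (A=5 B=0 C=0)
  2. fill(B) -> (A=5 B=10 C=0)
  3. pour(B -> C) -> (A=5 B=0 C=10)
  4. fill(B) -> (A=5 B=10 C=10)
  5. pour(A -> C) -> (A=4 B=10 C=11)
  6. empty(C) -> (A=4 B=10 C=0)
  7. pour(B -> C) -> (A=4 B=0 C=10)
  8. fill(B) -> (A=4 B=10 C=10)
  9. pour(A -> C) -> (A=3 B=10 C=11)
  10. empty(C) -> (A=3 B=10 C=0)
  11. pour(B -> C) -> (A=3 B=0 C=10)
Target reached → yes.

Answer: yes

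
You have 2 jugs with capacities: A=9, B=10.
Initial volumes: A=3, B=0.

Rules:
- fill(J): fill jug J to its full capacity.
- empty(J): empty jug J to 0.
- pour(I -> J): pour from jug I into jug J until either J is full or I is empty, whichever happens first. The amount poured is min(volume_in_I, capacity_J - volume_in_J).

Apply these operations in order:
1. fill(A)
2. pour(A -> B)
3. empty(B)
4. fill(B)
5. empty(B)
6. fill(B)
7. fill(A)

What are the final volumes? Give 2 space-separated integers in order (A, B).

Answer: 9 10

Derivation:
Step 1: fill(A) -> (A=9 B=0)
Step 2: pour(A -> B) -> (A=0 B=9)
Step 3: empty(B) -> (A=0 B=0)
Step 4: fill(B) -> (A=0 B=10)
Step 5: empty(B) -> (A=0 B=0)
Step 6: fill(B) -> (A=0 B=10)
Step 7: fill(A) -> (A=9 B=10)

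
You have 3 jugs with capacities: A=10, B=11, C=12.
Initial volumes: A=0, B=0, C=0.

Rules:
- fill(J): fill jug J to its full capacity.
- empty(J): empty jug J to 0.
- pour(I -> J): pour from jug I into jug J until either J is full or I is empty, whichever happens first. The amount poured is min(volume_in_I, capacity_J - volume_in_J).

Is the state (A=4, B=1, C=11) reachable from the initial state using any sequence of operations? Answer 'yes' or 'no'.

Answer: no

Derivation:
BFS explored all 726 reachable states.
Reachable set includes: (0,0,0), (0,0,1), (0,0,2), (0,0,3), (0,0,4), (0,0,5), (0,0,6), (0,0,7), (0,0,8), (0,0,9), (0,0,10), (0,0,11) ...
Target (A=4, B=1, C=11) not in reachable set → no.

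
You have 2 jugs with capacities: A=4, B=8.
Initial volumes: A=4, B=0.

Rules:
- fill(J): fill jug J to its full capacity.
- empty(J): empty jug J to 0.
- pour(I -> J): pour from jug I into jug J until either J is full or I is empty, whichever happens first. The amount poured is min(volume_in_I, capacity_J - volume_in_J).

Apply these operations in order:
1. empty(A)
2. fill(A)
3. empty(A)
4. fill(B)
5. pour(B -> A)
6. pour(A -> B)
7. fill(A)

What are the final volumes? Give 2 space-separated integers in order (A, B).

Answer: 4 8

Derivation:
Step 1: empty(A) -> (A=0 B=0)
Step 2: fill(A) -> (A=4 B=0)
Step 3: empty(A) -> (A=0 B=0)
Step 4: fill(B) -> (A=0 B=8)
Step 5: pour(B -> A) -> (A=4 B=4)
Step 6: pour(A -> B) -> (A=0 B=8)
Step 7: fill(A) -> (A=4 B=8)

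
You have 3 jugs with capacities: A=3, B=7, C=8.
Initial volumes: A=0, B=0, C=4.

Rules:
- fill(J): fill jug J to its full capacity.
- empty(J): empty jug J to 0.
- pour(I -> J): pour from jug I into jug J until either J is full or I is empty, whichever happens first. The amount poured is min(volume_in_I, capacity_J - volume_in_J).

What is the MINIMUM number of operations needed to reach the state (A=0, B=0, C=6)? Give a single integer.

BFS from (A=0, B=0, C=4). One shortest path:
  1. fill(A) -> (A=3 B=0 C=4)
  2. empty(C) -> (A=3 B=0 C=0)
  3. pour(A -> C) -> (A=0 B=0 C=3)
  4. fill(A) -> (A=3 B=0 C=3)
  5. pour(A -> C) -> (A=0 B=0 C=6)
Reached target in 5 moves.

Answer: 5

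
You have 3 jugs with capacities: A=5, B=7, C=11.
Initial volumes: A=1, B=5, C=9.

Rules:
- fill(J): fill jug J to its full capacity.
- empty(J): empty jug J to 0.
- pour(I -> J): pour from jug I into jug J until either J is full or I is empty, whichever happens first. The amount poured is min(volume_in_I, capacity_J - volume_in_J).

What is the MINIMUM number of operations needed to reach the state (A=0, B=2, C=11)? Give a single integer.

BFS from (A=1, B=5, C=9). One shortest path:
  1. empty(A) -> (A=0 B=5 C=9)
  2. fill(B) -> (A=0 B=7 C=9)
  3. fill(C) -> (A=0 B=7 C=11)
  4. pour(B -> A) -> (A=5 B=2 C=11)
  5. empty(A) -> (A=0 B=2 C=11)
Reached target in 5 moves.

Answer: 5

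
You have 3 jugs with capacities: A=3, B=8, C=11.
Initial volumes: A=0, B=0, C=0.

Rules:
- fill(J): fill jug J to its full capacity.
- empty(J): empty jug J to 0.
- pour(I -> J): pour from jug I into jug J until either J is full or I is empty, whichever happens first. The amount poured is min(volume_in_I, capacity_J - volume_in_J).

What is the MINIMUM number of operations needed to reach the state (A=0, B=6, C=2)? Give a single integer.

Answer: 6

Derivation:
BFS from (A=0, B=0, C=0). One shortest path:
  1. fill(B) -> (A=0 B=8 C=0)
  2. pour(B -> A) -> (A=3 B=5 C=0)
  3. pour(B -> C) -> (A=3 B=0 C=5)
  4. pour(A -> B) -> (A=0 B=3 C=5)
  5. pour(C -> A) -> (A=3 B=3 C=2)
  6. pour(A -> B) -> (A=0 B=6 C=2)
Reached target in 6 moves.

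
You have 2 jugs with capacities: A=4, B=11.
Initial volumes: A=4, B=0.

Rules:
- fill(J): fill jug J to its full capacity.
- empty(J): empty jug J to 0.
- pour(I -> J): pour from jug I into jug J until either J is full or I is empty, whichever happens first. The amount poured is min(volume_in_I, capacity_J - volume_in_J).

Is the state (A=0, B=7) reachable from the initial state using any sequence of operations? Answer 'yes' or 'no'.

Answer: yes

Derivation:
BFS from (A=4, B=0):
  1. empty(A) -> (A=0 B=0)
  2. fill(B) -> (A=0 B=11)
  3. pour(B -> A) -> (A=4 B=7)
  4. empty(A) -> (A=0 B=7)
Target reached → yes.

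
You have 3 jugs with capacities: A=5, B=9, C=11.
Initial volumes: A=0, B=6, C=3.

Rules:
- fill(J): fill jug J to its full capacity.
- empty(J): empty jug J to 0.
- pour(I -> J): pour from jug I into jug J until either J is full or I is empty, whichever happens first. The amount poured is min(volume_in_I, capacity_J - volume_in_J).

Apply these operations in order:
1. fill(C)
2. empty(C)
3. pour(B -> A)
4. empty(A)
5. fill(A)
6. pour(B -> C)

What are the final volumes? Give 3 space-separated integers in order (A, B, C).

Answer: 5 0 1

Derivation:
Step 1: fill(C) -> (A=0 B=6 C=11)
Step 2: empty(C) -> (A=0 B=6 C=0)
Step 3: pour(B -> A) -> (A=5 B=1 C=0)
Step 4: empty(A) -> (A=0 B=1 C=0)
Step 5: fill(A) -> (A=5 B=1 C=0)
Step 6: pour(B -> C) -> (A=5 B=0 C=1)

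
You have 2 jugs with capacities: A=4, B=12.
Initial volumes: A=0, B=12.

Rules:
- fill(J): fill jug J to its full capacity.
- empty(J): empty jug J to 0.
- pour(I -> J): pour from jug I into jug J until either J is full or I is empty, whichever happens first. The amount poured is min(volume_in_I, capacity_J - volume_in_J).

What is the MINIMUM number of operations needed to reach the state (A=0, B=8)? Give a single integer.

Answer: 2

Derivation:
BFS from (A=0, B=12). One shortest path:
  1. pour(B -> A) -> (A=4 B=8)
  2. empty(A) -> (A=0 B=8)
Reached target in 2 moves.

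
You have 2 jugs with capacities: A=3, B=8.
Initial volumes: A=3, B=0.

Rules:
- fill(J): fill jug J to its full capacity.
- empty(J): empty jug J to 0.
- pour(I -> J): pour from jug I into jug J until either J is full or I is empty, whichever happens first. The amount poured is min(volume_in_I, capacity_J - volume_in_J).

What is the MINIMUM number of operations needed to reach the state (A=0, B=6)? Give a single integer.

Answer: 3

Derivation:
BFS from (A=3, B=0). One shortest path:
  1. pour(A -> B) -> (A=0 B=3)
  2. fill(A) -> (A=3 B=3)
  3. pour(A -> B) -> (A=0 B=6)
Reached target in 3 moves.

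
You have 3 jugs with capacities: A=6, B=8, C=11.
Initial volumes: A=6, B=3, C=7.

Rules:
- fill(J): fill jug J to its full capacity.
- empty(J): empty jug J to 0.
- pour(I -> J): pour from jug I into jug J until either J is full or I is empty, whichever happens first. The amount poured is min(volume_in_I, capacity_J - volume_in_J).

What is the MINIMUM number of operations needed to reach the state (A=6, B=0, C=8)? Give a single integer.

BFS from (A=6, B=3, C=7). One shortest path:
  1. fill(B) -> (A=6 B=8 C=7)
  2. empty(C) -> (A=6 B=8 C=0)
  3. pour(B -> C) -> (A=6 B=0 C=8)
Reached target in 3 moves.

Answer: 3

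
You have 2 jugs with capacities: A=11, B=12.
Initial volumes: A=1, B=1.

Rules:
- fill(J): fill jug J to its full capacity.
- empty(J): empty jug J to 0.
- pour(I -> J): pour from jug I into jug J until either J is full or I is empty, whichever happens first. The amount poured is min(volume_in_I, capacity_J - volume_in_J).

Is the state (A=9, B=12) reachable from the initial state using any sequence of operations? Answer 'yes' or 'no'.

BFS from (A=1, B=1):
  1. fill(A) -> (A=11 B=1)
  2. empty(B) -> (A=11 B=0)
  3. pour(A -> B) -> (A=0 B=11)
  4. fill(A) -> (A=11 B=11)
  5. pour(A -> B) -> (A=10 B=12)
  6. empty(B) -> (A=10 B=0)
  7. pour(A -> B) -> (A=0 B=10)
  8. fill(A) -> (A=11 B=10)
  9. pour(A -> B) -> (A=9 B=12)
Target reached → yes.

Answer: yes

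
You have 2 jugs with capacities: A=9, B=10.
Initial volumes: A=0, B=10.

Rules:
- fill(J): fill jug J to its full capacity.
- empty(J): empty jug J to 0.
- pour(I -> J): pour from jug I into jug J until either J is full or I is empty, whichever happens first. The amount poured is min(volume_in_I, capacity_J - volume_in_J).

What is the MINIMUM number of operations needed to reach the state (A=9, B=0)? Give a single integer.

BFS from (A=0, B=10). One shortest path:
  1. fill(A) -> (A=9 B=10)
  2. empty(B) -> (A=9 B=0)
Reached target in 2 moves.

Answer: 2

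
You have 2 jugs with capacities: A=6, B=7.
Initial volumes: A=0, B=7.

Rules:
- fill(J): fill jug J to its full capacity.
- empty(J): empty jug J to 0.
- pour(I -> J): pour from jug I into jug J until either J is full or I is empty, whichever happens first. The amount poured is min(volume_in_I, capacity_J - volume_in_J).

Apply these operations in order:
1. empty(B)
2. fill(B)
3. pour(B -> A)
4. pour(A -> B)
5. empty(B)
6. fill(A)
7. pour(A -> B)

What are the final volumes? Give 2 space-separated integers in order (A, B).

Answer: 0 6

Derivation:
Step 1: empty(B) -> (A=0 B=0)
Step 2: fill(B) -> (A=0 B=7)
Step 3: pour(B -> A) -> (A=6 B=1)
Step 4: pour(A -> B) -> (A=0 B=7)
Step 5: empty(B) -> (A=0 B=0)
Step 6: fill(A) -> (A=6 B=0)
Step 7: pour(A -> B) -> (A=0 B=6)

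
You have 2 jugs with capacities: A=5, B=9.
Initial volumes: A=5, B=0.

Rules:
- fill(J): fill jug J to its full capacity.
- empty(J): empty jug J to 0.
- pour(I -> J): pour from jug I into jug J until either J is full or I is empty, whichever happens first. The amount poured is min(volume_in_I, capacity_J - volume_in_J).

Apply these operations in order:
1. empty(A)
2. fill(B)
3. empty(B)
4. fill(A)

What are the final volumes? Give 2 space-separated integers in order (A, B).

Step 1: empty(A) -> (A=0 B=0)
Step 2: fill(B) -> (A=0 B=9)
Step 3: empty(B) -> (A=0 B=0)
Step 4: fill(A) -> (A=5 B=0)

Answer: 5 0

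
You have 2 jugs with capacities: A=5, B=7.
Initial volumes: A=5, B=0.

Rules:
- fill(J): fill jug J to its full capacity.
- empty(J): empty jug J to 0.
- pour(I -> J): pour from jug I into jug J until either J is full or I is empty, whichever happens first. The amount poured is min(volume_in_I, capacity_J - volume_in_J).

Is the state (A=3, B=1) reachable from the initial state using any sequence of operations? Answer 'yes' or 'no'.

BFS explored all 24 reachable states.
Reachable set includes: (0,0), (0,1), (0,2), (0,3), (0,4), (0,5), (0,6), (0,7), (1,0), (1,7), (2,0), (2,7) ...
Target (A=3, B=1) not in reachable set → no.

Answer: no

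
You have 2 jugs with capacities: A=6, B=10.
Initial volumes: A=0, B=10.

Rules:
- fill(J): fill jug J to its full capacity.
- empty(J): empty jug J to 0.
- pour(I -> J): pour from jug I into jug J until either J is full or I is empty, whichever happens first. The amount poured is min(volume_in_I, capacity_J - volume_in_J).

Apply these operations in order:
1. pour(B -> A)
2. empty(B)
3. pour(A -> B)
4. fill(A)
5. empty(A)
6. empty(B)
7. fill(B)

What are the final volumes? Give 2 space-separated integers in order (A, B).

Step 1: pour(B -> A) -> (A=6 B=4)
Step 2: empty(B) -> (A=6 B=0)
Step 3: pour(A -> B) -> (A=0 B=6)
Step 4: fill(A) -> (A=6 B=6)
Step 5: empty(A) -> (A=0 B=6)
Step 6: empty(B) -> (A=0 B=0)
Step 7: fill(B) -> (A=0 B=10)

Answer: 0 10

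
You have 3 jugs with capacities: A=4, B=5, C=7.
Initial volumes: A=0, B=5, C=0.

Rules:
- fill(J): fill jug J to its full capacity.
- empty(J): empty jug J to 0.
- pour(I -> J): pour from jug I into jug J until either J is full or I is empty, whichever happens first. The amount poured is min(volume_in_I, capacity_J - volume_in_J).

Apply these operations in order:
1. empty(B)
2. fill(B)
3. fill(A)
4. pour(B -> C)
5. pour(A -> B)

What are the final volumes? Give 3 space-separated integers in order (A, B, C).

Step 1: empty(B) -> (A=0 B=0 C=0)
Step 2: fill(B) -> (A=0 B=5 C=0)
Step 3: fill(A) -> (A=4 B=5 C=0)
Step 4: pour(B -> C) -> (A=4 B=0 C=5)
Step 5: pour(A -> B) -> (A=0 B=4 C=5)

Answer: 0 4 5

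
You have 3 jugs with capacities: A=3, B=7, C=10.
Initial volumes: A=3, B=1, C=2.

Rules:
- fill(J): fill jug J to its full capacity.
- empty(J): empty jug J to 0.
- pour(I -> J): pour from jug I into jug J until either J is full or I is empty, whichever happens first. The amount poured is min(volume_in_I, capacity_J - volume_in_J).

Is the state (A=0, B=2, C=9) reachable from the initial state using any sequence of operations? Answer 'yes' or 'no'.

BFS from (A=3, B=1, C=2):
  1. empty(B) -> (A=3 B=0 C=2)
  2. pour(C -> B) -> (A=3 B=2 C=0)
  3. pour(A -> C) -> (A=0 B=2 C=3)
  4. fill(A) -> (A=3 B=2 C=3)
  5. pour(A -> C) -> (A=0 B=2 C=6)
  6. fill(A) -> (A=3 B=2 C=6)
  7. pour(A -> C) -> (A=0 B=2 C=9)
Target reached → yes.

Answer: yes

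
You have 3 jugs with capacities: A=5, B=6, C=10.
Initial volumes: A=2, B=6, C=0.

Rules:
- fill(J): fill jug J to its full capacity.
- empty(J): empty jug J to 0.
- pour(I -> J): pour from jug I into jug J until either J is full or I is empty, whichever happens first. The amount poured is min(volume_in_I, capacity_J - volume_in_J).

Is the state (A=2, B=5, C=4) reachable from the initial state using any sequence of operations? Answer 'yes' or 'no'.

BFS explored all 282 reachable states.
Reachable set includes: (0,0,0), (0,0,1), (0,0,2), (0,0,3), (0,0,4), (0,0,5), (0,0,6), (0,0,7), (0,0,8), (0,0,9), (0,0,10), (0,1,0) ...
Target (A=2, B=5, C=4) not in reachable set → no.

Answer: no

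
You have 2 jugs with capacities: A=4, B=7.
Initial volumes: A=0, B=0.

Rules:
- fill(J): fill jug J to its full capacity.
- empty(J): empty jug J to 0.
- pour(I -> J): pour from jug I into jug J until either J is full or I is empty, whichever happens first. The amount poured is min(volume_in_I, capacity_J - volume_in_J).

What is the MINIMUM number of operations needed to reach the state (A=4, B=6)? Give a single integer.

BFS from (A=0, B=0). One shortest path:
  1. fill(B) -> (A=0 B=7)
  2. pour(B -> A) -> (A=4 B=3)
  3. empty(A) -> (A=0 B=3)
  4. pour(B -> A) -> (A=3 B=0)
  5. fill(B) -> (A=3 B=7)
  6. pour(B -> A) -> (A=4 B=6)
Reached target in 6 moves.

Answer: 6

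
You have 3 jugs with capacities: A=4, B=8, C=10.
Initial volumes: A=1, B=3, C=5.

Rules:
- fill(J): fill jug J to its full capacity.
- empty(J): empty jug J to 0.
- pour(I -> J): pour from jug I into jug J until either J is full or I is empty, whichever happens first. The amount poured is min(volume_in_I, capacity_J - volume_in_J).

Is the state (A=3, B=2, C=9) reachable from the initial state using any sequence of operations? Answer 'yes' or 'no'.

Answer: no

Derivation:
BFS explored all 307 reachable states.
Reachable set includes: (0,0,0), (0,0,1), (0,0,2), (0,0,3), (0,0,4), (0,0,5), (0,0,6), (0,0,7), (0,0,8), (0,0,9), (0,0,10), (0,1,0) ...
Target (A=3, B=2, C=9) not in reachable set → no.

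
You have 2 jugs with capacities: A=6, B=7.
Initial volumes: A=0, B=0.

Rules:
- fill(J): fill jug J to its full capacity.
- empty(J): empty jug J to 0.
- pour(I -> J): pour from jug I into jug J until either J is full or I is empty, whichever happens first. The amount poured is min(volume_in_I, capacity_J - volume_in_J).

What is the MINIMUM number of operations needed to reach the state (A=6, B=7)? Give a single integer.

Answer: 2

Derivation:
BFS from (A=0, B=0). One shortest path:
  1. fill(A) -> (A=6 B=0)
  2. fill(B) -> (A=6 B=7)
Reached target in 2 moves.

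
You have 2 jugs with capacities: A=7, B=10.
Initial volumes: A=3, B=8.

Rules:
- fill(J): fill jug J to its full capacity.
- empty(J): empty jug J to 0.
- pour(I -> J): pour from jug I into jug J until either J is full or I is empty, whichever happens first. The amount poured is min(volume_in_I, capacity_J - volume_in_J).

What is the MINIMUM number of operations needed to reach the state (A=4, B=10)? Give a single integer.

BFS from (A=3, B=8). One shortest path:
  1. pour(B -> A) -> (A=7 B=4)
  2. empty(A) -> (A=0 B=4)
  3. pour(B -> A) -> (A=4 B=0)
  4. fill(B) -> (A=4 B=10)
Reached target in 4 moves.

Answer: 4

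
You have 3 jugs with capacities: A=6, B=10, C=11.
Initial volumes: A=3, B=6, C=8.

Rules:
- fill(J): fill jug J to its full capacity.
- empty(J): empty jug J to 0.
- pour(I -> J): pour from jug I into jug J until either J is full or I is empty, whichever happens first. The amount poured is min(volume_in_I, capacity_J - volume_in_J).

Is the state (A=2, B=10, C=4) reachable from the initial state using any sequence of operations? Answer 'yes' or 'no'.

BFS from (A=3, B=6, C=8):
  1. fill(A) -> (A=6 B=6 C=8)
  2. pour(C -> B) -> (A=6 B=10 C=4)
  3. empty(B) -> (A=6 B=0 C=4)
  4. pour(A -> B) -> (A=0 B=6 C=4)
  5. fill(A) -> (A=6 B=6 C=4)
  6. pour(A -> B) -> (A=2 B=10 C=4)
Target reached → yes.

Answer: yes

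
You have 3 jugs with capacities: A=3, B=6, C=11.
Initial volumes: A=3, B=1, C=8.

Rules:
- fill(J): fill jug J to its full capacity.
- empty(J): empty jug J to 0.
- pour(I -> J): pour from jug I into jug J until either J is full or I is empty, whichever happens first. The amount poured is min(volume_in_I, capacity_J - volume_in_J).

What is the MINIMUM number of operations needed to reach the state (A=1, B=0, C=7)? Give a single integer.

Answer: 8

Derivation:
BFS from (A=3, B=1, C=8). One shortest path:
  1. empty(A) -> (A=0 B=1 C=8)
  2. pour(B -> A) -> (A=1 B=0 C=8)
  3. pour(C -> B) -> (A=1 B=6 C=2)
  4. empty(B) -> (A=1 B=0 C=2)
  5. pour(C -> B) -> (A=1 B=2 C=0)
  6. fill(C) -> (A=1 B=2 C=11)
  7. pour(C -> B) -> (A=1 B=6 C=7)
  8. empty(B) -> (A=1 B=0 C=7)
Reached target in 8 moves.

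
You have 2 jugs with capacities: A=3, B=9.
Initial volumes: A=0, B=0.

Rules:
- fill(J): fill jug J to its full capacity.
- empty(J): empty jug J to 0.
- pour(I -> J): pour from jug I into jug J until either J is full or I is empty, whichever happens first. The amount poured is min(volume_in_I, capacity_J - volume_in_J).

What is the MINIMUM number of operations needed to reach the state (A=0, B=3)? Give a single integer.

Answer: 2

Derivation:
BFS from (A=0, B=0). One shortest path:
  1. fill(A) -> (A=3 B=0)
  2. pour(A -> B) -> (A=0 B=3)
Reached target in 2 moves.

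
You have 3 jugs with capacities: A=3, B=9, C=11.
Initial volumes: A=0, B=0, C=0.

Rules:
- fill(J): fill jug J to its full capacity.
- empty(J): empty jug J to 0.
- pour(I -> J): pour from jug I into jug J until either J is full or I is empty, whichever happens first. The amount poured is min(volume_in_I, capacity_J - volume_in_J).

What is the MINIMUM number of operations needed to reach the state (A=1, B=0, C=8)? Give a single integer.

BFS from (A=0, B=0, C=0). One shortest path:
  1. fill(A) -> (A=3 B=0 C=0)
  2. fill(B) -> (A=3 B=9 C=0)
  3. pour(A -> C) -> (A=0 B=9 C=3)
  4. pour(B -> C) -> (A=0 B=1 C=11)
  5. pour(C -> A) -> (A=3 B=1 C=8)
  6. empty(A) -> (A=0 B=1 C=8)
  7. pour(B -> A) -> (A=1 B=0 C=8)
Reached target in 7 moves.

Answer: 7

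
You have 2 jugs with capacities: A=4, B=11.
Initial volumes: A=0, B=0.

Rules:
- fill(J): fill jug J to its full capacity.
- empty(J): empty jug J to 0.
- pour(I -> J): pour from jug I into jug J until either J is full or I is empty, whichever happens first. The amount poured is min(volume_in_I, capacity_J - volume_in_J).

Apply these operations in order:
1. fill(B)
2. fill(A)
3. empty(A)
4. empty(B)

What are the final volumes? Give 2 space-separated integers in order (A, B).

Step 1: fill(B) -> (A=0 B=11)
Step 2: fill(A) -> (A=4 B=11)
Step 3: empty(A) -> (A=0 B=11)
Step 4: empty(B) -> (A=0 B=0)

Answer: 0 0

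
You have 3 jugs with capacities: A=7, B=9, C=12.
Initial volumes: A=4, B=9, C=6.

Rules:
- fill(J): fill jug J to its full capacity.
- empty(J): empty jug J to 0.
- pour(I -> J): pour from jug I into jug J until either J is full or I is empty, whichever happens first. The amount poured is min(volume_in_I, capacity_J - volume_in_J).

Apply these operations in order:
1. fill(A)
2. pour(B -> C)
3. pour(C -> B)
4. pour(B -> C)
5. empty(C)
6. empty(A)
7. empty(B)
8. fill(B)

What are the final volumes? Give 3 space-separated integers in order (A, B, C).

Step 1: fill(A) -> (A=7 B=9 C=6)
Step 2: pour(B -> C) -> (A=7 B=3 C=12)
Step 3: pour(C -> B) -> (A=7 B=9 C=6)
Step 4: pour(B -> C) -> (A=7 B=3 C=12)
Step 5: empty(C) -> (A=7 B=3 C=0)
Step 6: empty(A) -> (A=0 B=3 C=0)
Step 7: empty(B) -> (A=0 B=0 C=0)
Step 8: fill(B) -> (A=0 B=9 C=0)

Answer: 0 9 0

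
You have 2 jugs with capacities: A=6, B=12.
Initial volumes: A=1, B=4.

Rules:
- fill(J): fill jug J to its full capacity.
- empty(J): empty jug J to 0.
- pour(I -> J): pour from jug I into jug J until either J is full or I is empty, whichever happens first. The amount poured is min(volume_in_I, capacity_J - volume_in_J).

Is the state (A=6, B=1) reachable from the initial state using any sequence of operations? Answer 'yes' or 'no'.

Answer: yes

Derivation:
BFS from (A=1, B=4):
  1. empty(B) -> (A=1 B=0)
  2. pour(A -> B) -> (A=0 B=1)
  3. fill(A) -> (A=6 B=1)
Target reached → yes.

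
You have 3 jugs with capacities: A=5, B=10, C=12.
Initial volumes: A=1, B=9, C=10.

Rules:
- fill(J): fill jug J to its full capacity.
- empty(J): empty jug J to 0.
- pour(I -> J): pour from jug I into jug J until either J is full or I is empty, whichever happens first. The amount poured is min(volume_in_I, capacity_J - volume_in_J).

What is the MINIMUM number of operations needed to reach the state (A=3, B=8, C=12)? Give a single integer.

Answer: 7

Derivation:
BFS from (A=1, B=9, C=10). One shortest path:
  1. fill(A) -> (A=5 B=9 C=10)
  2. fill(B) -> (A=5 B=10 C=10)
  3. pour(A -> C) -> (A=3 B=10 C=12)
  4. empty(C) -> (A=3 B=10 C=0)
  5. pour(B -> C) -> (A=3 B=0 C=10)
  6. fill(B) -> (A=3 B=10 C=10)
  7. pour(B -> C) -> (A=3 B=8 C=12)
Reached target in 7 moves.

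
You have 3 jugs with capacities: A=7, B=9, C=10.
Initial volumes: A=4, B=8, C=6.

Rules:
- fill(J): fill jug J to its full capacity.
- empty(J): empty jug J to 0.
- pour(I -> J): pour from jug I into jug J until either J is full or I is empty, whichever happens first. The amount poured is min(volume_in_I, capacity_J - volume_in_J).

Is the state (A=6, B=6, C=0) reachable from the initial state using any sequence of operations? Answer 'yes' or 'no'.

Answer: yes

Derivation:
BFS from (A=4, B=8, C=6):
  1. fill(A) -> (A=7 B=8 C=6)
  2. pour(A -> B) -> (A=6 B=9 C=6)
  3. empty(B) -> (A=6 B=0 C=6)
  4. pour(C -> B) -> (A=6 B=6 C=0)
Target reached → yes.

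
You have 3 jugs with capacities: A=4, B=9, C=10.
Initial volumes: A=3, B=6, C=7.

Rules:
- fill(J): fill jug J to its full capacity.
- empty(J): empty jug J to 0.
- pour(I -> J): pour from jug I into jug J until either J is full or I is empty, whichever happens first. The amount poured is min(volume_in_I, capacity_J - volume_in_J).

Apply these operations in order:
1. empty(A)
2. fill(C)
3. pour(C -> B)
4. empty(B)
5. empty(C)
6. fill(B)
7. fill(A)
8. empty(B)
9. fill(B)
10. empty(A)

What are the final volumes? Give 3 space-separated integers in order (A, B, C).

Step 1: empty(A) -> (A=0 B=6 C=7)
Step 2: fill(C) -> (A=0 B=6 C=10)
Step 3: pour(C -> B) -> (A=0 B=9 C=7)
Step 4: empty(B) -> (A=0 B=0 C=7)
Step 5: empty(C) -> (A=0 B=0 C=0)
Step 6: fill(B) -> (A=0 B=9 C=0)
Step 7: fill(A) -> (A=4 B=9 C=0)
Step 8: empty(B) -> (A=4 B=0 C=0)
Step 9: fill(B) -> (A=4 B=9 C=0)
Step 10: empty(A) -> (A=0 B=9 C=0)

Answer: 0 9 0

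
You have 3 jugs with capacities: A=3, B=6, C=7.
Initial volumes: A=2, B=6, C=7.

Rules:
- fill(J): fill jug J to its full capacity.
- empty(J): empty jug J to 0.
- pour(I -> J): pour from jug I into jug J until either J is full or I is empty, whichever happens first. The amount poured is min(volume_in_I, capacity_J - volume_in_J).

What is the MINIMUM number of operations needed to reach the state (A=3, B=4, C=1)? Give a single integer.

Answer: 5

Derivation:
BFS from (A=2, B=6, C=7). One shortest path:
  1. empty(C) -> (A=2 B=6 C=0)
  2. pour(B -> C) -> (A=2 B=0 C=6)
  3. pour(A -> C) -> (A=1 B=0 C=7)
  4. pour(C -> B) -> (A=1 B=6 C=1)
  5. pour(B -> A) -> (A=3 B=4 C=1)
Reached target in 5 moves.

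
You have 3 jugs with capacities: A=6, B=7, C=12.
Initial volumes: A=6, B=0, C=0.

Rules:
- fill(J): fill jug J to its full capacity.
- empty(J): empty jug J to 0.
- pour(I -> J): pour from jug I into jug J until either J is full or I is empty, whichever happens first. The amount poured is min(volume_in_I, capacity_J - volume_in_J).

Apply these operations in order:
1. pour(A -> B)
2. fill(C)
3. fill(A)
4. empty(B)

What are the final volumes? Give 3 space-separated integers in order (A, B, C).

Step 1: pour(A -> B) -> (A=0 B=6 C=0)
Step 2: fill(C) -> (A=0 B=6 C=12)
Step 3: fill(A) -> (A=6 B=6 C=12)
Step 4: empty(B) -> (A=6 B=0 C=12)

Answer: 6 0 12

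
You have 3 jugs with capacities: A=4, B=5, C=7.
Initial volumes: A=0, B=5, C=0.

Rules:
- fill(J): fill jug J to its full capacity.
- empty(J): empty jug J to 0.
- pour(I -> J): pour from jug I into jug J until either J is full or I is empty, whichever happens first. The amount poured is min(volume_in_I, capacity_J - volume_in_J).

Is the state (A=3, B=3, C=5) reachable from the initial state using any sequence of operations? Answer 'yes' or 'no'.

Answer: no

Derivation:
BFS explored all 168 reachable states.
Reachable set includes: (0,0,0), (0,0,1), (0,0,2), (0,0,3), (0,0,4), (0,0,5), (0,0,6), (0,0,7), (0,1,0), (0,1,1), (0,1,2), (0,1,3) ...
Target (A=3, B=3, C=5) not in reachable set → no.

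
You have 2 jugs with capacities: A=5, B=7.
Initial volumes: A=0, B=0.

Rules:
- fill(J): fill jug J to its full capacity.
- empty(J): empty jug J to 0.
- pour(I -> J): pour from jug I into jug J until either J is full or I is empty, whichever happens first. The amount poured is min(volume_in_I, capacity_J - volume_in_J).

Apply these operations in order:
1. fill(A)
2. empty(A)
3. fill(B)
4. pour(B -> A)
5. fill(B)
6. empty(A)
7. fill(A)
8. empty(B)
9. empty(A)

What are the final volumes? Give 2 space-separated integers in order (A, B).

Step 1: fill(A) -> (A=5 B=0)
Step 2: empty(A) -> (A=0 B=0)
Step 3: fill(B) -> (A=0 B=7)
Step 4: pour(B -> A) -> (A=5 B=2)
Step 5: fill(B) -> (A=5 B=7)
Step 6: empty(A) -> (A=0 B=7)
Step 7: fill(A) -> (A=5 B=7)
Step 8: empty(B) -> (A=5 B=0)
Step 9: empty(A) -> (A=0 B=0)

Answer: 0 0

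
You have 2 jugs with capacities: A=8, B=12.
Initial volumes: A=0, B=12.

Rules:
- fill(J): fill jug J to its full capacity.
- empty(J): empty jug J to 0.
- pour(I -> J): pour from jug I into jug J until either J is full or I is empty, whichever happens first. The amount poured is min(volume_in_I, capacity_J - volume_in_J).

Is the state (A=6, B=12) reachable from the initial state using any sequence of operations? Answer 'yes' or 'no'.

BFS explored all 10 reachable states.
Reachable set includes: (0,0), (0,4), (0,8), (0,12), (4,0), (4,12), (8,0), (8,4), (8,8), (8,12)
Target (A=6, B=12) not in reachable set → no.

Answer: no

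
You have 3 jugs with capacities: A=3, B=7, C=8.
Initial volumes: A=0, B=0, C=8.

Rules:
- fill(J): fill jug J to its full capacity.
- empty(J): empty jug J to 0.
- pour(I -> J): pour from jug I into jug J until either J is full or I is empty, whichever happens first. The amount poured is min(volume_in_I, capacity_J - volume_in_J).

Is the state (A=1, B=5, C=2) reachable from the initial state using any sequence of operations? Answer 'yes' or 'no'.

Answer: no

Derivation:
BFS explored all 204 reachable states.
Reachable set includes: (0,0,0), (0,0,1), (0,0,2), (0,0,3), (0,0,4), (0,0,5), (0,0,6), (0,0,7), (0,0,8), (0,1,0), (0,1,1), (0,1,2) ...
Target (A=1, B=5, C=2) not in reachable set → no.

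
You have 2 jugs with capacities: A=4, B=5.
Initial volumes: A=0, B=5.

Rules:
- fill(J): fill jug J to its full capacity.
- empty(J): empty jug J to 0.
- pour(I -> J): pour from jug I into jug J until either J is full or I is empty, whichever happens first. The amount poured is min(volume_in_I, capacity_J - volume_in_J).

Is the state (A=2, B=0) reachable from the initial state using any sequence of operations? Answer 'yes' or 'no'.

Answer: yes

Derivation:
BFS from (A=0, B=5):
  1. pour(B -> A) -> (A=4 B=1)
  2. empty(A) -> (A=0 B=1)
  3. pour(B -> A) -> (A=1 B=0)
  4. fill(B) -> (A=1 B=5)
  5. pour(B -> A) -> (A=4 B=2)
  6. empty(A) -> (A=0 B=2)
  7. pour(B -> A) -> (A=2 B=0)
Target reached → yes.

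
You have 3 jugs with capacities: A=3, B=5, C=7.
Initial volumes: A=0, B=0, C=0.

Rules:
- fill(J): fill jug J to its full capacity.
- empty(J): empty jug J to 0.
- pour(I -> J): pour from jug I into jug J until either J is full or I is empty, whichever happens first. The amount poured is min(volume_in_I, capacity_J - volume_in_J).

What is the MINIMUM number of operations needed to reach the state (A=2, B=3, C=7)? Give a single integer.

BFS from (A=0, B=0, C=0). One shortest path:
  1. fill(B) -> (A=0 B=5 C=0)
  2. pour(B -> A) -> (A=3 B=2 C=0)
  3. pour(A -> C) -> (A=0 B=2 C=3)
  4. pour(B -> A) -> (A=2 B=0 C=3)
  5. pour(C -> B) -> (A=2 B=3 C=0)
  6. fill(C) -> (A=2 B=3 C=7)
Reached target in 6 moves.

Answer: 6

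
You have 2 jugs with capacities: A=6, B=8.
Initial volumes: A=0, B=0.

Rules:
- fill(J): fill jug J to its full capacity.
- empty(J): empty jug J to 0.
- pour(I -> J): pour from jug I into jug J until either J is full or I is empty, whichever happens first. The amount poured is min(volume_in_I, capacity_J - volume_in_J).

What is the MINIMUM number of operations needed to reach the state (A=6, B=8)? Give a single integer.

Answer: 2

Derivation:
BFS from (A=0, B=0). One shortest path:
  1. fill(A) -> (A=6 B=0)
  2. fill(B) -> (A=6 B=8)
Reached target in 2 moves.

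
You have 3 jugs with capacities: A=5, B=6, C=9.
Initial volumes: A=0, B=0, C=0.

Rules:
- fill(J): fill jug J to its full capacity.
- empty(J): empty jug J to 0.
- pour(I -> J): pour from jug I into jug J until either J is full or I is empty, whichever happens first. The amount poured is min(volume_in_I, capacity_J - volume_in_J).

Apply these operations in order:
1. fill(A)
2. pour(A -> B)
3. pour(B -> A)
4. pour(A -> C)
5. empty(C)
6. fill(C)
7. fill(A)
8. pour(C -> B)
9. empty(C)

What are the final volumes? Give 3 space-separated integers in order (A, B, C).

Answer: 5 6 0

Derivation:
Step 1: fill(A) -> (A=5 B=0 C=0)
Step 2: pour(A -> B) -> (A=0 B=5 C=0)
Step 3: pour(B -> A) -> (A=5 B=0 C=0)
Step 4: pour(A -> C) -> (A=0 B=0 C=5)
Step 5: empty(C) -> (A=0 B=0 C=0)
Step 6: fill(C) -> (A=0 B=0 C=9)
Step 7: fill(A) -> (A=5 B=0 C=9)
Step 8: pour(C -> B) -> (A=5 B=6 C=3)
Step 9: empty(C) -> (A=5 B=6 C=0)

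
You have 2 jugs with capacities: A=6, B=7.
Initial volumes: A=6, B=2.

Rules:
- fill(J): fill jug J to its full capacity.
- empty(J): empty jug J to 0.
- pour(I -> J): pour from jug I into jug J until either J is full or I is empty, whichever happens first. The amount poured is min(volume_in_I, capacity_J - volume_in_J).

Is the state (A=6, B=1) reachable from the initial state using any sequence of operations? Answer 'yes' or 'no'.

Answer: yes

Derivation:
BFS from (A=6, B=2):
  1. empty(A) -> (A=0 B=2)
  2. fill(B) -> (A=0 B=7)
  3. pour(B -> A) -> (A=6 B=1)
Target reached → yes.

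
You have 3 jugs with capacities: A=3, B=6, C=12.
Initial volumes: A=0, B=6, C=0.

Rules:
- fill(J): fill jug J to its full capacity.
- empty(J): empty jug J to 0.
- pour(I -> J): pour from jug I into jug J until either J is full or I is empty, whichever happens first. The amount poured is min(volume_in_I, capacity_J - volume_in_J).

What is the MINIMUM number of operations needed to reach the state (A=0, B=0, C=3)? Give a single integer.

BFS from (A=0, B=6, C=0). One shortest path:
  1. fill(A) -> (A=3 B=6 C=0)
  2. empty(B) -> (A=3 B=0 C=0)
  3. pour(A -> C) -> (A=0 B=0 C=3)
Reached target in 3 moves.

Answer: 3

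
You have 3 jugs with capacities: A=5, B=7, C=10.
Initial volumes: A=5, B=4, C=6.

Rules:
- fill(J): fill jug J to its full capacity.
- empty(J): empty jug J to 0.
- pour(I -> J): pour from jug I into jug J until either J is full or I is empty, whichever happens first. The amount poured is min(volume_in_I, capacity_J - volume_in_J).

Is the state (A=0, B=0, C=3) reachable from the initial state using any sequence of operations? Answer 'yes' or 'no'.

Answer: yes

Derivation:
BFS from (A=5, B=4, C=6):
  1. empty(A) -> (A=0 B=4 C=6)
  2. pour(C -> B) -> (A=0 B=7 C=3)
  3. empty(B) -> (A=0 B=0 C=3)
Target reached → yes.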